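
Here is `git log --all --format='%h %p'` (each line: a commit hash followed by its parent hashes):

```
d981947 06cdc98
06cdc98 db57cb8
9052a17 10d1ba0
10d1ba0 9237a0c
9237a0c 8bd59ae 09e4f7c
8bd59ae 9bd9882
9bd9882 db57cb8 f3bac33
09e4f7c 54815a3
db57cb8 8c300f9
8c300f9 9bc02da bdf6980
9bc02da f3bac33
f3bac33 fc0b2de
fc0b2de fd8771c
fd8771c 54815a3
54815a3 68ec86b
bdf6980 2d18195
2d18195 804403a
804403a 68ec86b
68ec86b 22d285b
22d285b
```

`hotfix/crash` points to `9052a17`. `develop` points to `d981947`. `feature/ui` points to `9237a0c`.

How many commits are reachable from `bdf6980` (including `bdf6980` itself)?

Walking parent pointers from bdf6980: reachable set = {22d285b, 2d18195, 68ec86b, 804403a, bdf6980}.
That is 5 commits.

5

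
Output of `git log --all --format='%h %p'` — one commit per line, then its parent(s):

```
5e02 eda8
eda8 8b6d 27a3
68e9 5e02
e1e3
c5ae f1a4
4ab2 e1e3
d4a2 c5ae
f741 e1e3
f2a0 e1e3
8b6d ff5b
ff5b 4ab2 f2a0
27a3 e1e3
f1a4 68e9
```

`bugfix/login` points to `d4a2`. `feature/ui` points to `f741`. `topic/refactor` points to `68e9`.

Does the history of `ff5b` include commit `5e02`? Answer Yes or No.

Ancestors of ff5b: {4ab2, e1e3, f2a0, ff5b}.
5e02 is not in that set, so it is not an ancestor of ff5b.

No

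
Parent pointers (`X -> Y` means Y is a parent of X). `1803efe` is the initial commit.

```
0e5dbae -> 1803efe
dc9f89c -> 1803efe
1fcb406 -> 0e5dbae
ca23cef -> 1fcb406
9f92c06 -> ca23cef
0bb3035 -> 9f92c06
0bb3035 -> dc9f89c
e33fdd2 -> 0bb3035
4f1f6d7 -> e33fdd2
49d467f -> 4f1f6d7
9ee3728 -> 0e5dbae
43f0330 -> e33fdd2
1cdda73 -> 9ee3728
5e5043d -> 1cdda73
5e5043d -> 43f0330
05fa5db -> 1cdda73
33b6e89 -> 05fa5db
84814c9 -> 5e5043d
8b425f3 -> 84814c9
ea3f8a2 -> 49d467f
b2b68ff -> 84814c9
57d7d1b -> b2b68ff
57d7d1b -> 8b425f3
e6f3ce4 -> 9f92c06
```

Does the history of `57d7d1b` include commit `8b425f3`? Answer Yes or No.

Ancestors of 57d7d1b (commits reachable by following parents): {0bb3035, 0e5dbae, 1803efe, 1cdda73, 1fcb406, 43f0330, 57d7d1b, 5e5043d, 84814c9, 8b425f3, 9ee3728, 9f92c06, b2b68ff, ca23cef, dc9f89c, e33fdd2}.
8b425f3 is in that set, so it is an ancestor of 57d7d1b.

Yes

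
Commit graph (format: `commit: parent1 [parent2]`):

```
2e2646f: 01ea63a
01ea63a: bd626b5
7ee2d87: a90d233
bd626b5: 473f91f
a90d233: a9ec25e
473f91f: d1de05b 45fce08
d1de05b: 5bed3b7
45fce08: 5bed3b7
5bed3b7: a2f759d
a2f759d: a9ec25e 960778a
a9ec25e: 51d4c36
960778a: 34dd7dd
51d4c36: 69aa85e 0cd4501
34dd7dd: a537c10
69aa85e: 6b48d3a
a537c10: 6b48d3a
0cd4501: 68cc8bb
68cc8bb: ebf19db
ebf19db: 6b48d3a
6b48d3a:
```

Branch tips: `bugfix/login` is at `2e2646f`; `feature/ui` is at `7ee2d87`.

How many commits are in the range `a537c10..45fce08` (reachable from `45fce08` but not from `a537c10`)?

11

Reachable from 45fce08: {0cd4501, 34dd7dd, 45fce08, 51d4c36, 5bed3b7, 68cc8bb, 69aa85e, 6b48d3a, 960778a, a2f759d, a537c10, a9ec25e, ebf19db}.
Reachable from a537c10: {6b48d3a, a537c10}.
In 45fce08's history but not a537c10's: {0cd4501, 34dd7dd, 45fce08, 51d4c36, 5bed3b7, 68cc8bb, 69aa85e, 960778a, a2f759d, a9ec25e, ebf19db} — 11 commits.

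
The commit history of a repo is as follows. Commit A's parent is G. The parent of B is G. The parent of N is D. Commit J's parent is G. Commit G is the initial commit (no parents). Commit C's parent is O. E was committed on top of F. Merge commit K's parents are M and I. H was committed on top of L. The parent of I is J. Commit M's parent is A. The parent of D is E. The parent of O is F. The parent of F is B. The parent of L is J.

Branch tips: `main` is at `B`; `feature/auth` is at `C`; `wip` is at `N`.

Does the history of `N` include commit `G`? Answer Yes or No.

Yes

Ancestors of N (commits reachable by following parents): {B, D, E, F, G, N}.
G is in that set, so it is an ancestor of N.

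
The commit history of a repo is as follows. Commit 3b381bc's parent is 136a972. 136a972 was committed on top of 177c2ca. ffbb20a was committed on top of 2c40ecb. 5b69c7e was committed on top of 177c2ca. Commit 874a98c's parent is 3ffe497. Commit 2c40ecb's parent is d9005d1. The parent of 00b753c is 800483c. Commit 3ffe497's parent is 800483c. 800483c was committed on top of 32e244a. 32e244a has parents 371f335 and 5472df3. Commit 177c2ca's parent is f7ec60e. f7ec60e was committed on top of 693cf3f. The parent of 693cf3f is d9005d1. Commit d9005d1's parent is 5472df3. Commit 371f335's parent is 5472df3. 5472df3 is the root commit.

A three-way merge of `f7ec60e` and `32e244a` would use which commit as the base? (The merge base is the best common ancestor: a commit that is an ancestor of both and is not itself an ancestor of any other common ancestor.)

Ancestors of f7ec60e: {5472df3, 693cf3f, d9005d1, f7ec60e}.
Ancestors of 32e244a: {32e244a, 371f335, 5472df3}.
Common ancestors: {5472df3}.
The only common ancestor is 5472df3, so it is the merge base.

5472df3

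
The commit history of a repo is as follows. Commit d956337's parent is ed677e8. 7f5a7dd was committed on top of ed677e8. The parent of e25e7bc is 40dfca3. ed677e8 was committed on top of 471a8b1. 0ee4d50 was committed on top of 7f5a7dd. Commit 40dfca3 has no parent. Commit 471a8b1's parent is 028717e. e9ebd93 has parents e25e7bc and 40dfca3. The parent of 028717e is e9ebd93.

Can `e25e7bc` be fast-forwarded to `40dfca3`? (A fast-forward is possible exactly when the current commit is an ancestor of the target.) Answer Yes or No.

No

A fast-forward from e25e7bc to 40dfca3 is possible iff e25e7bc is an ancestor of 40dfca3.
Ancestors of 40dfca3: {40dfca3}.
e25e7bc is not among them, so fast-forward is not possible.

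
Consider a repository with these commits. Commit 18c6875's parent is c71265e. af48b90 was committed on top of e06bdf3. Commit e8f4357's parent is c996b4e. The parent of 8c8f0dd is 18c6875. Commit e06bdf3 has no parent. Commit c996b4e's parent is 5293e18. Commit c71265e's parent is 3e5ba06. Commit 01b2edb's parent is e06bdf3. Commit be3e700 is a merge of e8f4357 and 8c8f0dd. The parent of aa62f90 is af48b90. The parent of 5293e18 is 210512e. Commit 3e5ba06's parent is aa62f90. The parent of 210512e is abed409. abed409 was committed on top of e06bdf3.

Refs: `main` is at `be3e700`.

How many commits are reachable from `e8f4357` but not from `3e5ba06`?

5

Reachable from e8f4357: {210512e, 5293e18, abed409, c996b4e, e06bdf3, e8f4357}.
Reachable from 3e5ba06: {3e5ba06, aa62f90, af48b90, e06bdf3}.
In e8f4357's history but not 3e5ba06's: {210512e, 5293e18, abed409, c996b4e, e8f4357} — 5 commits.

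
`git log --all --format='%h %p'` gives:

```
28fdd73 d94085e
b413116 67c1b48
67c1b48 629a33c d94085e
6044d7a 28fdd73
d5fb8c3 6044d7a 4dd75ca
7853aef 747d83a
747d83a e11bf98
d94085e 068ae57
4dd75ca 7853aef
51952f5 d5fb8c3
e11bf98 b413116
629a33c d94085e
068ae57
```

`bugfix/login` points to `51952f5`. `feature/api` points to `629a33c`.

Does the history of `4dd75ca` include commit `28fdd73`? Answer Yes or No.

Ancestors of 4dd75ca: {068ae57, 4dd75ca, 629a33c, 67c1b48, 747d83a, 7853aef, b413116, d94085e, e11bf98}.
28fdd73 is not in that set, so it is not an ancestor of 4dd75ca.

No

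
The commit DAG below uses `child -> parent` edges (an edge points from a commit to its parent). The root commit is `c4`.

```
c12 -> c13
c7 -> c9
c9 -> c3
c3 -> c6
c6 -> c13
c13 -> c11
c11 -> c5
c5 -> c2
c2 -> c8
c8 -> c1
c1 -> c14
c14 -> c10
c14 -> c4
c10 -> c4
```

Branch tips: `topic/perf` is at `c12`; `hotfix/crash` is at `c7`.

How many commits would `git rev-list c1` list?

Walking parent pointers from c1: reachable set = {c1, c10, c14, c4}.
That is 4 commits.

4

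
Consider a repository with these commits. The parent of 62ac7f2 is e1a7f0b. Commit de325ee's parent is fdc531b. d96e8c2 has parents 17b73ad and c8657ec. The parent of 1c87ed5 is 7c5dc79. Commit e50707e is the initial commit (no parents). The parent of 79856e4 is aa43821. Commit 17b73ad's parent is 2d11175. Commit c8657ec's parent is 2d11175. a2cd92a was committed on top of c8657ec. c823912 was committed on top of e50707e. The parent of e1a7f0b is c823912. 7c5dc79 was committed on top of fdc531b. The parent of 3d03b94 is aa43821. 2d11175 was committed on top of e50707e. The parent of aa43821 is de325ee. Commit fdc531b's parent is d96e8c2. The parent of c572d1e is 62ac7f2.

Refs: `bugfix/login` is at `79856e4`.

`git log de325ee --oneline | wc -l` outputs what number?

7

Walking parent pointers from de325ee: reachable set = {17b73ad, 2d11175, c8657ec, d96e8c2, de325ee, e50707e, fdc531b}.
That is 7 commits.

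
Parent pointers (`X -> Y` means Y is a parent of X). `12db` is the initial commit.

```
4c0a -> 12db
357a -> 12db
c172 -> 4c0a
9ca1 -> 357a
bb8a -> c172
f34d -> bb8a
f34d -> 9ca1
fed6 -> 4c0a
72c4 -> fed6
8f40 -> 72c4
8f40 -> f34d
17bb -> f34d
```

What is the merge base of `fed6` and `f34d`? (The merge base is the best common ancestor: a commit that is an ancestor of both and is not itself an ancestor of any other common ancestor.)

4c0a

Ancestors of fed6: {12db, 4c0a, fed6}.
Ancestors of f34d: {12db, 357a, 4c0a, 9ca1, bb8a, c172, f34d}.
Common ancestors: {12db, 4c0a}.
Among these, 4c0a is not an ancestor of any other common ancestor — it is the merge base.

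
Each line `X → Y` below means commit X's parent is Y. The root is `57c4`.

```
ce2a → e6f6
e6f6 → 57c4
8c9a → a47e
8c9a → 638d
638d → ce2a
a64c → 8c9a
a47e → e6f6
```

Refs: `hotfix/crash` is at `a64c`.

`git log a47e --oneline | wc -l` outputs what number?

3

Walking parent pointers from a47e: reachable set = {57c4, a47e, e6f6}.
That is 3 commits.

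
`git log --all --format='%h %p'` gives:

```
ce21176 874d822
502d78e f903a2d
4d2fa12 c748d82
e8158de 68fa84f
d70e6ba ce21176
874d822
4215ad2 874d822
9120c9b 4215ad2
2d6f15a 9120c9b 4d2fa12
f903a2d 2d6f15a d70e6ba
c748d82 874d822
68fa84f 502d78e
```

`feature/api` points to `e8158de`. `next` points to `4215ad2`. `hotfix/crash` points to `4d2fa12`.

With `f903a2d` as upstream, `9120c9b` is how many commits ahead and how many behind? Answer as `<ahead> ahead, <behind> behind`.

Reachable from 9120c9b: {4215ad2, 874d822, 9120c9b}.
Reachable from f903a2d: {2d6f15a, 4215ad2, 4d2fa12, 874d822, 9120c9b, c748d82, ce21176, d70e6ba, f903a2d}.
Only in 9120c9b's history (ahead): {} — 0.
Only in f903a2d's history (behind): {2d6f15a, 4d2fa12, c748d82, ce21176, d70e6ba, f903a2d} — 6.

0 ahead, 6 behind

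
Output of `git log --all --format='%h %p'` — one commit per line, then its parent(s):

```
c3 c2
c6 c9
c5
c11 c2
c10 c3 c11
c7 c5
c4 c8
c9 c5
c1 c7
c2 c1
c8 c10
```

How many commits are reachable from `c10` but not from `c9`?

6

Reachable from c10: {c1, c10, c11, c2, c3, c5, c7}.
Reachable from c9: {c5, c9}.
In c10's history but not c9's: {c1, c10, c11, c2, c3, c7} — 6 commits.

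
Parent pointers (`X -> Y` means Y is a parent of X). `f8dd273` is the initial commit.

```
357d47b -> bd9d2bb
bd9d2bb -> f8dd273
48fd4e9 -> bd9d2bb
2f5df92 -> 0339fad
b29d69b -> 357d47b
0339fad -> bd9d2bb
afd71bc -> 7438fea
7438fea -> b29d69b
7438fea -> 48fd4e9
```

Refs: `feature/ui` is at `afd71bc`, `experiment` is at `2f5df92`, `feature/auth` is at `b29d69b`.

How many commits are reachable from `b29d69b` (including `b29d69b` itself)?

Walking parent pointers from b29d69b: reachable set = {357d47b, b29d69b, bd9d2bb, f8dd273}.
That is 4 commits.

4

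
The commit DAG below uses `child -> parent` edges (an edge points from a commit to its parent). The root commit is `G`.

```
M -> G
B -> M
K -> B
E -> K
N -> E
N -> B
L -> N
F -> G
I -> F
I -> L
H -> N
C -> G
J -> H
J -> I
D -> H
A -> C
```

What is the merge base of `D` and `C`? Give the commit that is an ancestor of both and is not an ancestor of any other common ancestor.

G

Ancestors of D: {B, D, E, G, H, K, M, N}.
Ancestors of C: {C, G}.
Common ancestors: {G}.
The only common ancestor is G, so it is the merge base.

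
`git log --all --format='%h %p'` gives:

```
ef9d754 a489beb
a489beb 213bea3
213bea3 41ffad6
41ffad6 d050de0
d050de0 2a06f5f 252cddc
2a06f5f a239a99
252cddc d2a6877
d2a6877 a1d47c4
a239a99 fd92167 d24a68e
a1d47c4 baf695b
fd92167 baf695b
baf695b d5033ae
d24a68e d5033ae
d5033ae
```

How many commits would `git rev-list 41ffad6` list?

11

Walking parent pointers from 41ffad6: reachable set = {252cddc, 2a06f5f, 41ffad6, a1d47c4, a239a99, baf695b, d050de0, d24a68e, d2a6877, d5033ae, fd92167}.
That is 11 commits.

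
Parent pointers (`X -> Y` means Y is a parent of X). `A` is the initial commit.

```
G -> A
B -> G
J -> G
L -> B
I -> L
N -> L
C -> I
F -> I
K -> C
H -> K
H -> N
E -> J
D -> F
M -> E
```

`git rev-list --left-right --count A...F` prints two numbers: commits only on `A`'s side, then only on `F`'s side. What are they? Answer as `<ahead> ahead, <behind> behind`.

Reachable from A: {A}.
Reachable from F: {A, B, F, G, I, L}.
Only in A's history (ahead): {} — 0.
Only in F's history (behind): {B, F, G, I, L} — 5.

0 ahead, 5 behind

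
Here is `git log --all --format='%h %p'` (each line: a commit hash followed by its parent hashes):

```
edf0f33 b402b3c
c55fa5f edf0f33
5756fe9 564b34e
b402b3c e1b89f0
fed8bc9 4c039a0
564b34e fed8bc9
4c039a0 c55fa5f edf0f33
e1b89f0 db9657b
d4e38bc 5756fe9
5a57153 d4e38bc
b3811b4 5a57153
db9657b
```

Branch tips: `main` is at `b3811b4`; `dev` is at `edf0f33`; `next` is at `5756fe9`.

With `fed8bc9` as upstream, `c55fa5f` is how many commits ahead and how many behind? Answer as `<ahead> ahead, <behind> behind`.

0 ahead, 2 behind

Reachable from c55fa5f: {b402b3c, c55fa5f, db9657b, e1b89f0, edf0f33}.
Reachable from fed8bc9: {4c039a0, b402b3c, c55fa5f, db9657b, e1b89f0, edf0f33, fed8bc9}.
Only in c55fa5f's history (ahead): {} — 0.
Only in fed8bc9's history (behind): {4c039a0, fed8bc9} — 2.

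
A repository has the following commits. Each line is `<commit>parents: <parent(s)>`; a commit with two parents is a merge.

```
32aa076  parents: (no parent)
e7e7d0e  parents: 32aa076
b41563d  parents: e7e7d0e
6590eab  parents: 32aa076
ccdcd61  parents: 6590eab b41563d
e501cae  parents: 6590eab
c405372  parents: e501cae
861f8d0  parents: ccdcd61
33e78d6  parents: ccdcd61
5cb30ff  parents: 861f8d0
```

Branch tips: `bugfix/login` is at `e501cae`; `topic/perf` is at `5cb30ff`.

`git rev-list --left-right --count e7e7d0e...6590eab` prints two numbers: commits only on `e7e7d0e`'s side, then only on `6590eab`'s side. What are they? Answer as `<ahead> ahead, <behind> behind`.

1 ahead, 1 behind

Reachable from e7e7d0e: {32aa076, e7e7d0e}.
Reachable from 6590eab: {32aa076, 6590eab}.
Only in e7e7d0e's history (ahead): {e7e7d0e} — 1.
Only in 6590eab's history (behind): {6590eab} — 1.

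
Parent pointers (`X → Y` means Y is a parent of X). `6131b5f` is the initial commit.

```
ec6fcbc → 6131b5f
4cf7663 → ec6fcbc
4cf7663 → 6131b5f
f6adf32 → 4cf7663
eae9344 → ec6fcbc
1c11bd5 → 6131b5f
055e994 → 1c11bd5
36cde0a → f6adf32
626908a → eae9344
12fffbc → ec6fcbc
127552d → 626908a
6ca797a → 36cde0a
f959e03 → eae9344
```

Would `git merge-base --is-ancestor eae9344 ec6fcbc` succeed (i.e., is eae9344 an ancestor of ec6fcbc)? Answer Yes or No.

No

Ancestors of ec6fcbc: {6131b5f, ec6fcbc}.
eae9344 is not in that set, so it is not an ancestor of ec6fcbc.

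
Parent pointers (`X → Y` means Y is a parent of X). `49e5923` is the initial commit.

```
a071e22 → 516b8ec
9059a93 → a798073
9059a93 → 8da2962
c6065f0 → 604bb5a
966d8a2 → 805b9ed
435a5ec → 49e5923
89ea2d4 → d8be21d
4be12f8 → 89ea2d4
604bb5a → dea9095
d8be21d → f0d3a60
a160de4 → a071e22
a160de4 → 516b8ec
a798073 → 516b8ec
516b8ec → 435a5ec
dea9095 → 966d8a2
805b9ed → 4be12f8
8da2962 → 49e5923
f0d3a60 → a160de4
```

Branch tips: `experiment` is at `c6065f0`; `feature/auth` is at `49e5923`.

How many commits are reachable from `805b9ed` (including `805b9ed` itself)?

Walking parent pointers from 805b9ed: reachable set = {435a5ec, 49e5923, 4be12f8, 516b8ec, 805b9ed, 89ea2d4, a071e22, a160de4, d8be21d, f0d3a60}.
That is 10 commits.

10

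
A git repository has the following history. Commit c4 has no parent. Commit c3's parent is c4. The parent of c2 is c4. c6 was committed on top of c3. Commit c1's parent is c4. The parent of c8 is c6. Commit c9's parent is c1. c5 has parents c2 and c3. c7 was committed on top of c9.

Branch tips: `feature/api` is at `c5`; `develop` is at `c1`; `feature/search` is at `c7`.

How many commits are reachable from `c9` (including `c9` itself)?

3

Walking parent pointers from c9: reachable set = {c1, c4, c9}.
That is 3 commits.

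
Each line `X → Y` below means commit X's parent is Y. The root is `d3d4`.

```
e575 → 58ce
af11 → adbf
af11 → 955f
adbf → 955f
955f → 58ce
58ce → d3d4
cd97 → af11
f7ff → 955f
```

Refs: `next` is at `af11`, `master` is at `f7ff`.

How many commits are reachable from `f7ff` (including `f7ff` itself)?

4

Walking parent pointers from f7ff: reachable set = {58ce, 955f, d3d4, f7ff}.
That is 4 commits.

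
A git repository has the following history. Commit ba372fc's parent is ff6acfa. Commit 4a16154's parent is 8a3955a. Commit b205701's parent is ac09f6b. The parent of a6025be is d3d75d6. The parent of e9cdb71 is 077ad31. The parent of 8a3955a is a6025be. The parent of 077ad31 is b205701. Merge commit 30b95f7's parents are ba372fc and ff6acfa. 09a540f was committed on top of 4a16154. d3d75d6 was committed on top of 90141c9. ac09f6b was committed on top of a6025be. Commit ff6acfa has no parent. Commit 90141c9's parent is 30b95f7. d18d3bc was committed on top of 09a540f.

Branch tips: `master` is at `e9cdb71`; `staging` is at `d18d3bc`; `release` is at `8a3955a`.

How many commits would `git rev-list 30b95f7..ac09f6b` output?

4

Reachable from ac09f6b: {30b95f7, 90141c9, a6025be, ac09f6b, ba372fc, d3d75d6, ff6acfa}.
Reachable from 30b95f7: {30b95f7, ba372fc, ff6acfa}.
In ac09f6b's history but not 30b95f7's: {90141c9, a6025be, ac09f6b, d3d75d6} — 4 commits.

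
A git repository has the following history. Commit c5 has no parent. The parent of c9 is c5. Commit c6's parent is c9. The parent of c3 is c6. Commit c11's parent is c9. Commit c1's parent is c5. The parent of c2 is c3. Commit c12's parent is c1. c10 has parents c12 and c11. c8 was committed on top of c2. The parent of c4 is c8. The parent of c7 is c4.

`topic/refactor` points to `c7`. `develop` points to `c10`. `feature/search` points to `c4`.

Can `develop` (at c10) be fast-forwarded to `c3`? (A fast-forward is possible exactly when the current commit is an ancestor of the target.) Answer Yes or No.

A fast-forward from c10 to c3 is possible iff c10 is an ancestor of c3.
Ancestors of c3: {c3, c5, c6, c9}.
c10 is not among them, so fast-forward is not possible.

No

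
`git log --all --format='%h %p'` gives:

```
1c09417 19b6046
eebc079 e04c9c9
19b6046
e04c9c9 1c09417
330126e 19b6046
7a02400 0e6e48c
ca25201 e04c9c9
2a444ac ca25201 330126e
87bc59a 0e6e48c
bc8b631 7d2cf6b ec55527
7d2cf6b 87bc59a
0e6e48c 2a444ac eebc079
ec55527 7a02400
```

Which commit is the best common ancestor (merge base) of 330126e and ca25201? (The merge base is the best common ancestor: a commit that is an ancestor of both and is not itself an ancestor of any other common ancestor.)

19b6046

Ancestors of 330126e: {19b6046, 330126e}.
Ancestors of ca25201: {19b6046, 1c09417, ca25201, e04c9c9}.
Common ancestors: {19b6046}.
The only common ancestor is 19b6046, so it is the merge base.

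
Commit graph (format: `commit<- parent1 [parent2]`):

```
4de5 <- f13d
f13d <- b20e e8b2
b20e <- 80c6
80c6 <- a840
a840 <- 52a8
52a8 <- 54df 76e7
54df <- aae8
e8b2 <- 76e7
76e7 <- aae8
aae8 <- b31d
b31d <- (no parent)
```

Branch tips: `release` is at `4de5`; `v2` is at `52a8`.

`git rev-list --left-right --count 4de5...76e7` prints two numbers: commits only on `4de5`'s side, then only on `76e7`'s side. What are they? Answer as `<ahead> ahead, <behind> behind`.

Reachable from 4de5: {4de5, 52a8, 54df, 76e7, 80c6, a840, aae8, b20e, b31d, e8b2, f13d}.
Reachable from 76e7: {76e7, aae8, b31d}.
Only in 4de5's history (ahead): {4de5, 52a8, 54df, 80c6, a840, b20e, e8b2, f13d} — 8.
Only in 76e7's history (behind): {} — 0.

8 ahead, 0 behind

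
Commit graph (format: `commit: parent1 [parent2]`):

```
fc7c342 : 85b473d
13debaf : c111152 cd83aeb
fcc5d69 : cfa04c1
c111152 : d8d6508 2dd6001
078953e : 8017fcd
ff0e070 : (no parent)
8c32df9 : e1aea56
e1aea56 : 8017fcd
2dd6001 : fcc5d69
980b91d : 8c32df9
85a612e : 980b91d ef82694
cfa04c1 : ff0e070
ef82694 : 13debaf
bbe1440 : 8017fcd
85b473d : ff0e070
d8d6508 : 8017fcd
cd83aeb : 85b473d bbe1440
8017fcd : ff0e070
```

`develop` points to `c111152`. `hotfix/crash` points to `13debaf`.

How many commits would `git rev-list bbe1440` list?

Walking parent pointers from bbe1440: reachable set = {8017fcd, bbe1440, ff0e070}.
That is 3 commits.

3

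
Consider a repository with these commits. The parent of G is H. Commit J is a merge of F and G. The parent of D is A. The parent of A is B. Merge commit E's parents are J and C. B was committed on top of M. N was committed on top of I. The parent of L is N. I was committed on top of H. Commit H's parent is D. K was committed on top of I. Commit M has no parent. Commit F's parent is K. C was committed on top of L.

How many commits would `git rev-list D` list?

4

Walking parent pointers from D: reachable set = {A, B, D, M}.
That is 4 commits.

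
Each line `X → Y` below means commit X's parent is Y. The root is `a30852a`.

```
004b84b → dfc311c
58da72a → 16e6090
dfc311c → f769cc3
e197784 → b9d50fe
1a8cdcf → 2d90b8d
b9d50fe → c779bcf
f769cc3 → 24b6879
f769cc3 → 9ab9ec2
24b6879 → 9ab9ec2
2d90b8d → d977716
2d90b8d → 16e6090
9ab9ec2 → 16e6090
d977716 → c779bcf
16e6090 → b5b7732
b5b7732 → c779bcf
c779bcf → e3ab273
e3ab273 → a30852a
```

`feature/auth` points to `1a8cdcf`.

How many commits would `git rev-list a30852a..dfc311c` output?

8

Reachable from dfc311c: {16e6090, 24b6879, 9ab9ec2, a30852a, b5b7732, c779bcf, dfc311c, e3ab273, f769cc3}.
Reachable from a30852a: {a30852a}.
In dfc311c's history but not a30852a's: {16e6090, 24b6879, 9ab9ec2, b5b7732, c779bcf, dfc311c, e3ab273, f769cc3} — 8 commits.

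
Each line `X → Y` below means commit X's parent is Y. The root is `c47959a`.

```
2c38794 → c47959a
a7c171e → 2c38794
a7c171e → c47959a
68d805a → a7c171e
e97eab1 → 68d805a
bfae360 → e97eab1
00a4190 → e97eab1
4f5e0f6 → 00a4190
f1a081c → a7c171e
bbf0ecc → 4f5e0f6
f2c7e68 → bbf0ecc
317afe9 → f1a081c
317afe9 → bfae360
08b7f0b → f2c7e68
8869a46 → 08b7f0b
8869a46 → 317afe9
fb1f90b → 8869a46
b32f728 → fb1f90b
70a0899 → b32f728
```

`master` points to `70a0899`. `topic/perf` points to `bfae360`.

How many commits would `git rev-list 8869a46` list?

Walking parent pointers from 8869a46: reachable set = {00a4190, 08b7f0b, 2c38794, 317afe9, 4f5e0f6, 68d805a, 8869a46, a7c171e, bbf0ecc, bfae360, c47959a, e97eab1, f1a081c, f2c7e68}.
That is 14 commits.

14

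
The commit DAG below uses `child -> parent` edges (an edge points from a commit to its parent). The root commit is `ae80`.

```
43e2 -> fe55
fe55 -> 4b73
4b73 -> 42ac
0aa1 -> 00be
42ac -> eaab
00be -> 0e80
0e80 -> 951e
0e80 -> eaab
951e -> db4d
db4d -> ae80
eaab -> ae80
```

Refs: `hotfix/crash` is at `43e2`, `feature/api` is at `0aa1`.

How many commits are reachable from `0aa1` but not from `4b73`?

5

Reachable from 0aa1: {00be, 0aa1, 0e80, 951e, ae80, db4d, eaab}.
Reachable from 4b73: {42ac, 4b73, ae80, eaab}.
In 0aa1's history but not 4b73's: {00be, 0aa1, 0e80, 951e, db4d} — 5 commits.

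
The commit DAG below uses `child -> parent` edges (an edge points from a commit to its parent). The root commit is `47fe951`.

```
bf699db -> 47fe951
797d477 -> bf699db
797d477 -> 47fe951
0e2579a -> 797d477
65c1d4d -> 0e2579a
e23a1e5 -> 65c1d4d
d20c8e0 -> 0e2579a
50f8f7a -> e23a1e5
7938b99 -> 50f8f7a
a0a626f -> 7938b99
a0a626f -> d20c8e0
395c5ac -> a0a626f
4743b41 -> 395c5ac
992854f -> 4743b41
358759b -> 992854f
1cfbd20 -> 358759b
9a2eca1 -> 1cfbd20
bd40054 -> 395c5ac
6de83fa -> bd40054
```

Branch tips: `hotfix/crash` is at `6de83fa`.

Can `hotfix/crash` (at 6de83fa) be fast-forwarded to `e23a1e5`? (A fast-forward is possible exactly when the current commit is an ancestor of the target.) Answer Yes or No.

A fast-forward from 6de83fa to e23a1e5 is possible iff 6de83fa is an ancestor of e23a1e5.
Ancestors of e23a1e5: {0e2579a, 47fe951, 65c1d4d, 797d477, bf699db, e23a1e5}.
6de83fa is not among them, so fast-forward is not possible.

No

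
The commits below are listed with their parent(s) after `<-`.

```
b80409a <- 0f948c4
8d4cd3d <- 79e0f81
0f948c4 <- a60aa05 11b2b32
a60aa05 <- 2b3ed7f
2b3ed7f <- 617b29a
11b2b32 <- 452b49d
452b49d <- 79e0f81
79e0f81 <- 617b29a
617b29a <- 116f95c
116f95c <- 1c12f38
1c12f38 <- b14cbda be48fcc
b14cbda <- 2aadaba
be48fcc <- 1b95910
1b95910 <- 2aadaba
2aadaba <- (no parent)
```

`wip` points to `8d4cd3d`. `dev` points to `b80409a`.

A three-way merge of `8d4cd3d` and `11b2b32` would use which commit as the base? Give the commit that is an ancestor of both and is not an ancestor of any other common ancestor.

Ancestors of 8d4cd3d: {116f95c, 1b95910, 1c12f38, 2aadaba, 617b29a, 79e0f81, 8d4cd3d, b14cbda, be48fcc}.
Ancestors of 11b2b32: {116f95c, 11b2b32, 1b95910, 1c12f38, 2aadaba, 452b49d, 617b29a, 79e0f81, b14cbda, be48fcc}.
Common ancestors: {116f95c, 1b95910, 1c12f38, 2aadaba, 617b29a, 79e0f81, b14cbda, be48fcc}.
Among these, 79e0f81 is not an ancestor of any other common ancestor — it is the merge base.

79e0f81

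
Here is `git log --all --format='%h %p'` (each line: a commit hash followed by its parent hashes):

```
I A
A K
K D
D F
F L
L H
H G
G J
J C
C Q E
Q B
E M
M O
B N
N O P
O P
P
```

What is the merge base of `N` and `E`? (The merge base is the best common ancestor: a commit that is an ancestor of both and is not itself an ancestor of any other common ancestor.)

Ancestors of N: {N, O, P}.
Ancestors of E: {E, M, O, P}.
Common ancestors: {O, P}.
Among these, O is not an ancestor of any other common ancestor — it is the merge base.

O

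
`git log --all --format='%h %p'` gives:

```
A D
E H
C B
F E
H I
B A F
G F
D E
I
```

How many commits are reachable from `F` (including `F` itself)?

Walking parent pointers from F: reachable set = {E, F, H, I}.
That is 4 commits.

4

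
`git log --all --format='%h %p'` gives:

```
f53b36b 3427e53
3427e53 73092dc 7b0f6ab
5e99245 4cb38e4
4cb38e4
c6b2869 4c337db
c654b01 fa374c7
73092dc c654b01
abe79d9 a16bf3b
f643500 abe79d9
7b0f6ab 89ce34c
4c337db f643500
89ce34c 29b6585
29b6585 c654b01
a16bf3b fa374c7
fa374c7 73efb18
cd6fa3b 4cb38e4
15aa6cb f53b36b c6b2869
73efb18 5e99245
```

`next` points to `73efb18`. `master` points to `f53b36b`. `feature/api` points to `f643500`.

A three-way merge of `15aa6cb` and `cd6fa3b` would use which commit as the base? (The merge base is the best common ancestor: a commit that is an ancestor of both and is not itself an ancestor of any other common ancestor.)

Ancestors of 15aa6cb: {15aa6cb, 29b6585, 3427e53, 4c337db, 4cb38e4, 5e99245, 73092dc, 73efb18, 7b0f6ab, 89ce34c, a16bf3b, abe79d9, c654b01, c6b2869, f53b36b, f643500, fa374c7}.
Ancestors of cd6fa3b: {4cb38e4, cd6fa3b}.
Common ancestors: {4cb38e4}.
The only common ancestor is 4cb38e4, so it is the merge base.

4cb38e4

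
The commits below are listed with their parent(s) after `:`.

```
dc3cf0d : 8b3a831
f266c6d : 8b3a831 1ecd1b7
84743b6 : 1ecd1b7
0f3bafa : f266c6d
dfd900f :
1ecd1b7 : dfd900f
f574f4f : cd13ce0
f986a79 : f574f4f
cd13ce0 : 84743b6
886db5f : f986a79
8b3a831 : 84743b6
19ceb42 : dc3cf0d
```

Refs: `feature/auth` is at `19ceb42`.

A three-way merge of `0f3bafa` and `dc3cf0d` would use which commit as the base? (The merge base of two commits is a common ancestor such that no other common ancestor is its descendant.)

8b3a831

Ancestors of 0f3bafa: {0f3bafa, 1ecd1b7, 84743b6, 8b3a831, dfd900f, f266c6d}.
Ancestors of dc3cf0d: {1ecd1b7, 84743b6, 8b3a831, dc3cf0d, dfd900f}.
Common ancestors: {1ecd1b7, 84743b6, 8b3a831, dfd900f}.
Among these, 8b3a831 is not an ancestor of any other common ancestor — it is the merge base.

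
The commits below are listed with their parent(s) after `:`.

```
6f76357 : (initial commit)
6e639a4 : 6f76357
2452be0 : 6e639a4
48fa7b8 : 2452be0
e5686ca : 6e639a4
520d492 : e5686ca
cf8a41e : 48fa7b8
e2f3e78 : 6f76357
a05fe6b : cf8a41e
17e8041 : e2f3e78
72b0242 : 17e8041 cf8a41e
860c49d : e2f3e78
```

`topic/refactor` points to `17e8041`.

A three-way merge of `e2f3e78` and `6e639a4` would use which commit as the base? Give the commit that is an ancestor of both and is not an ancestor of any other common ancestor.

6f76357

Ancestors of e2f3e78: {6f76357, e2f3e78}.
Ancestors of 6e639a4: {6e639a4, 6f76357}.
Common ancestors: {6f76357}.
The only common ancestor is 6f76357, so it is the merge base.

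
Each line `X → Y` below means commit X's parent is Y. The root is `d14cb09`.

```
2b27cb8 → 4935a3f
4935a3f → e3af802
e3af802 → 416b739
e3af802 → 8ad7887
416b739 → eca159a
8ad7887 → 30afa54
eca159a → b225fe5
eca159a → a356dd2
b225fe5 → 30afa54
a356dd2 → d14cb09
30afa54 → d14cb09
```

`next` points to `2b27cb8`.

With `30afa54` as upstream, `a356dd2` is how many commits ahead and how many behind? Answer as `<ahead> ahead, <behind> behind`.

1 ahead, 1 behind

Reachable from a356dd2: {a356dd2, d14cb09}.
Reachable from 30afa54: {30afa54, d14cb09}.
Only in a356dd2's history (ahead): {a356dd2} — 1.
Only in 30afa54's history (behind): {30afa54} — 1.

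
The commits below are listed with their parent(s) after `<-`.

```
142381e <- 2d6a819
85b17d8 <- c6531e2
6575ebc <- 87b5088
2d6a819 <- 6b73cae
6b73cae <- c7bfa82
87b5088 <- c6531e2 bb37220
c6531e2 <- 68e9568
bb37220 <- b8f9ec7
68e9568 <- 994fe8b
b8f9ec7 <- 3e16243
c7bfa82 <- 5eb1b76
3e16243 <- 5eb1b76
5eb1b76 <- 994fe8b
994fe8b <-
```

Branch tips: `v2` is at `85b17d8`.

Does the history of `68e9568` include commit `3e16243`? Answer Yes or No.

No

Ancestors of 68e9568: {68e9568, 994fe8b}.
3e16243 is not in that set, so it is not an ancestor of 68e9568.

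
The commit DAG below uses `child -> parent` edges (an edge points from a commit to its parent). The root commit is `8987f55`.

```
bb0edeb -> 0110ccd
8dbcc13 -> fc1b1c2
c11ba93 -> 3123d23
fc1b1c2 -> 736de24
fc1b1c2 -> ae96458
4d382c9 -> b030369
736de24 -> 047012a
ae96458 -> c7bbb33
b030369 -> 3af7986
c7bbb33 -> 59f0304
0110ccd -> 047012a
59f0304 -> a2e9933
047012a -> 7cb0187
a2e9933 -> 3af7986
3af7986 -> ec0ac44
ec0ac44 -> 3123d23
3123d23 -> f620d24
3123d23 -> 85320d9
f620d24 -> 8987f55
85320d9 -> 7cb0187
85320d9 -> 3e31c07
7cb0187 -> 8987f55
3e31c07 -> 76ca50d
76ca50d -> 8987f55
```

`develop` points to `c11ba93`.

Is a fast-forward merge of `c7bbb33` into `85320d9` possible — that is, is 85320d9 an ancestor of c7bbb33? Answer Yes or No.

A fast-forward from 85320d9 to c7bbb33 is possible iff 85320d9 is an ancestor of c7bbb33.
Ancestors of c7bbb33: {3123d23, 3af7986, 3e31c07, 59f0304, 76ca50d, 7cb0187, 85320d9, 8987f55, a2e9933, c7bbb33, ec0ac44, f620d24}.
85320d9 is among them, so fast-forward is possible.

Yes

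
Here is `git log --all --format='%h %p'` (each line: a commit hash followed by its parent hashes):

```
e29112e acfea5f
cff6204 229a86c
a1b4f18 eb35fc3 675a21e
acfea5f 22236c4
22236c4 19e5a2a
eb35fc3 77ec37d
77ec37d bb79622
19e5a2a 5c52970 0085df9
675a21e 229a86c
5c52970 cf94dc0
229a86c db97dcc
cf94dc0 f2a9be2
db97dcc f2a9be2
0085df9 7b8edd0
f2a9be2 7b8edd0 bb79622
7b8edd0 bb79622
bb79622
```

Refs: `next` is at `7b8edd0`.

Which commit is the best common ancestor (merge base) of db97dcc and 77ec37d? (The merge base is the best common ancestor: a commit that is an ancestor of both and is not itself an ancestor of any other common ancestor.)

Ancestors of db97dcc: {7b8edd0, bb79622, db97dcc, f2a9be2}.
Ancestors of 77ec37d: {77ec37d, bb79622}.
Common ancestors: {bb79622}.
The only common ancestor is bb79622, so it is the merge base.

bb79622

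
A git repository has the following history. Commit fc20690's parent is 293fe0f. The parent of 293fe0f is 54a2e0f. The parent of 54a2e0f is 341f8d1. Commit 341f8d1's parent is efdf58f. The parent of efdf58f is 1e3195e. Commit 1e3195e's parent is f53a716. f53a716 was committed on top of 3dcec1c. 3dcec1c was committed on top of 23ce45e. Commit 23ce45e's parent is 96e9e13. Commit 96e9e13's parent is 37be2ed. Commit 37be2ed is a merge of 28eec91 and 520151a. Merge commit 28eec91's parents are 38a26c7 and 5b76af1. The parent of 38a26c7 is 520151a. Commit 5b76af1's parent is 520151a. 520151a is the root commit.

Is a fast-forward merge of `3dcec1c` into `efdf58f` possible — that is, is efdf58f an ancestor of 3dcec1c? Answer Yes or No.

A fast-forward from efdf58f to 3dcec1c is possible iff efdf58f is an ancestor of 3dcec1c.
Ancestors of 3dcec1c: {23ce45e, 28eec91, 37be2ed, 38a26c7, 3dcec1c, 520151a, 5b76af1, 96e9e13}.
efdf58f is not among them, so fast-forward is not possible.

No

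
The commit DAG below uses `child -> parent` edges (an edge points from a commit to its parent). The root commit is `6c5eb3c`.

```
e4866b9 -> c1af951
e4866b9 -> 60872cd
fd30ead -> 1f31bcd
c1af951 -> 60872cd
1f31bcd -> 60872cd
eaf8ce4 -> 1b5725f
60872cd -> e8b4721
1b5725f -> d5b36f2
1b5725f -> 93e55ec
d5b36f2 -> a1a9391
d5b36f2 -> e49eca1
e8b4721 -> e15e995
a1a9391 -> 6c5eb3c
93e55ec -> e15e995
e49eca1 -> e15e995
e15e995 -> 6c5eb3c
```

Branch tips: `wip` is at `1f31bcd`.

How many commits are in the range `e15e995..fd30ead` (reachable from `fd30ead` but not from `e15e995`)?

Reachable from fd30ead: {1f31bcd, 60872cd, 6c5eb3c, e15e995, e8b4721, fd30ead}.
Reachable from e15e995: {6c5eb3c, e15e995}.
In fd30ead's history but not e15e995's: {1f31bcd, 60872cd, e8b4721, fd30ead} — 4 commits.

4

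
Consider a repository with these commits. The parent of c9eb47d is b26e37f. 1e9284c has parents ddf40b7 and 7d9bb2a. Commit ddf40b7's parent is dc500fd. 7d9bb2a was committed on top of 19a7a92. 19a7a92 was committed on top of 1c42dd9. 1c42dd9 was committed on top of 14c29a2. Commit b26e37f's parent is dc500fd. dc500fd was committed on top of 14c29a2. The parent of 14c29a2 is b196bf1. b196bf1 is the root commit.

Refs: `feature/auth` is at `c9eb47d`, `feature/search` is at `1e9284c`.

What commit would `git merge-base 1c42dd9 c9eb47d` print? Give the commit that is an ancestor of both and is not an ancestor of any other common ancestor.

14c29a2

Ancestors of 1c42dd9: {14c29a2, 1c42dd9, b196bf1}.
Ancestors of c9eb47d: {14c29a2, b196bf1, b26e37f, c9eb47d, dc500fd}.
Common ancestors: {14c29a2, b196bf1}.
Among these, 14c29a2 is not an ancestor of any other common ancestor — it is the merge base.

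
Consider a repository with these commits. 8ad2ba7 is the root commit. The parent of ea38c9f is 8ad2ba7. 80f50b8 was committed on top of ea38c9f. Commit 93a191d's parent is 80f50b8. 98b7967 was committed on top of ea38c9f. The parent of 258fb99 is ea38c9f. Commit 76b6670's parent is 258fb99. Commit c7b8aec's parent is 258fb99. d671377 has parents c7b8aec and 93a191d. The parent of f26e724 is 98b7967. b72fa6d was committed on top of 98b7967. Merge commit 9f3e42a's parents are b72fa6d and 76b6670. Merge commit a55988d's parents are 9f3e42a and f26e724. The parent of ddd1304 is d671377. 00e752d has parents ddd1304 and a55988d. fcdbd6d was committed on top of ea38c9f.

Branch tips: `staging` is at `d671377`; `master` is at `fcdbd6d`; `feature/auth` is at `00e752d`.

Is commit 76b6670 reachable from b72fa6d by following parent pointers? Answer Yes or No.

Ancestors of b72fa6d: {8ad2ba7, 98b7967, b72fa6d, ea38c9f}.
76b6670 is not in that set, so it is not an ancestor of b72fa6d.

No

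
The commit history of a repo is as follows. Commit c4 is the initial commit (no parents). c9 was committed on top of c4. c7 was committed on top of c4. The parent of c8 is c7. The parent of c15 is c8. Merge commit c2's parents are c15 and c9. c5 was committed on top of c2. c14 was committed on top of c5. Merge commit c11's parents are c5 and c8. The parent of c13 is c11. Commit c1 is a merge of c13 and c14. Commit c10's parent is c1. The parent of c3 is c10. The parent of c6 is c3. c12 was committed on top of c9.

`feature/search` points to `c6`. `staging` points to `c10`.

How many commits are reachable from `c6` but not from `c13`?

5

Reachable from c6: {c1, c10, c11, c13, c14, c15, c2, c3, c4, c5, c6, c7, c8, c9}.
Reachable from c13: {c11, c13, c15, c2, c4, c5, c7, c8, c9}.
In c6's history but not c13's: {c1, c10, c14, c3, c6} — 5 commits.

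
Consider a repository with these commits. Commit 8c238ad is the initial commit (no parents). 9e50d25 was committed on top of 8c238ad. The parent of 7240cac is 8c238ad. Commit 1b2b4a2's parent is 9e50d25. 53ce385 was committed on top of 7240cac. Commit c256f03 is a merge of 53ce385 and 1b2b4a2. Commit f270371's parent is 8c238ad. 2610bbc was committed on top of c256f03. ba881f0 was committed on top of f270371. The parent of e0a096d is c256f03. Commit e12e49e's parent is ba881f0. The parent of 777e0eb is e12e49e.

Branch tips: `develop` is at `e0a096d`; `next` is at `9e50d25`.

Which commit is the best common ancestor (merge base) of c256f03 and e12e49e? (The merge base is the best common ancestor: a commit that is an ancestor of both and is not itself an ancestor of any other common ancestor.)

Ancestors of c256f03: {1b2b4a2, 53ce385, 7240cac, 8c238ad, 9e50d25, c256f03}.
Ancestors of e12e49e: {8c238ad, ba881f0, e12e49e, f270371}.
Common ancestors: {8c238ad}.
The only common ancestor is 8c238ad, so it is the merge base.

8c238ad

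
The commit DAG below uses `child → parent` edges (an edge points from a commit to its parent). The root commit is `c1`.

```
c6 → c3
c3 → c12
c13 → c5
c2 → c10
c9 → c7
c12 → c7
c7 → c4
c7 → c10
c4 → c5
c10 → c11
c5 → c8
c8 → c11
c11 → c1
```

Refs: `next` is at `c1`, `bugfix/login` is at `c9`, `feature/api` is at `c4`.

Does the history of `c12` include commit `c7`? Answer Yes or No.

Ancestors of c12 (commits reachable by following parents): {c1, c10, c11, c12, c4, c5, c7, c8}.
c7 is in that set, so it is an ancestor of c12.

Yes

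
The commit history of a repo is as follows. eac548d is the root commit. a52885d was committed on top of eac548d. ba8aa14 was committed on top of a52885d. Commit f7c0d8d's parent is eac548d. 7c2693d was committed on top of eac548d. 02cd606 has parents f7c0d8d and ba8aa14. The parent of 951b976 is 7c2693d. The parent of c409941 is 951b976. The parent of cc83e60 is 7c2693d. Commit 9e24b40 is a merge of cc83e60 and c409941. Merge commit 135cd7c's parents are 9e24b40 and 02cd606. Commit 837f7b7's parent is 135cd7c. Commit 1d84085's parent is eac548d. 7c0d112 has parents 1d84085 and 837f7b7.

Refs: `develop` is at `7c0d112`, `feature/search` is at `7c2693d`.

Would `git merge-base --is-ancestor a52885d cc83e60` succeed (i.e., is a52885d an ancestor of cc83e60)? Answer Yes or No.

No

Ancestors of cc83e60: {7c2693d, cc83e60, eac548d}.
a52885d is not in that set, so it is not an ancestor of cc83e60.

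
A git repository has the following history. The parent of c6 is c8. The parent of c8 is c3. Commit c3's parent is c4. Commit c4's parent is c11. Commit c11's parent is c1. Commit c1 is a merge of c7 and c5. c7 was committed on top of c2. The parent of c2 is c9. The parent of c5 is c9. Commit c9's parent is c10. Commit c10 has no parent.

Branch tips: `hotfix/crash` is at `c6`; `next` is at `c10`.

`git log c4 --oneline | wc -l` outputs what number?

Walking parent pointers from c4: reachable set = {c1, c10, c11, c2, c4, c5, c7, c9}.
That is 8 commits.

8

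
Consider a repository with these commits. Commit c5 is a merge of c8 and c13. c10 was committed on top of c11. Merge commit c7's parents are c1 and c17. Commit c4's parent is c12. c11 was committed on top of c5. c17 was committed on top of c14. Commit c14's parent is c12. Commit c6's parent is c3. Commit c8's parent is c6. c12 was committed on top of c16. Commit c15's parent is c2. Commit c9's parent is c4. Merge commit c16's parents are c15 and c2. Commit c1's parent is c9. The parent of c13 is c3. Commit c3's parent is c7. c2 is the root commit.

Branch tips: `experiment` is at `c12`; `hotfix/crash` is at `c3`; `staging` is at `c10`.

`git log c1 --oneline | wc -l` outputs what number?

Walking parent pointers from c1: reachable set = {c1, c12, c15, c16, c2, c4, c9}.
That is 7 commits.

7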